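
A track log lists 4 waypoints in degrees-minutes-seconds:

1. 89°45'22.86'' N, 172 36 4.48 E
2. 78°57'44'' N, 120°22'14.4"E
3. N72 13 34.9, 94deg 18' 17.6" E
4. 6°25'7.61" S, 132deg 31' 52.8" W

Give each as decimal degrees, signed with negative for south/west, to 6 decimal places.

1. 89.756350, 172.601244
2. 78.962222, 120.370667
3. 72.226361, 94.304889
4. -6.418781, -132.531333

Point 1:
  φ: 89 + 45/60 + 22.86/3600 = 89.7563500
  N ⇒ keep positive
  Lon: 172 + 36/60 + 4.48/3600 = 172.6012444
  E → positive
Point 2:
  Latitude: 57′ + 44″ = 57.73333′; 78 + 57.73333/60 = 78.9622222
  N ⇒ keep positive
  Longitude: 120 + 22/60 + 14.4/3600 = 120.3706667
  E → positive
Point 3:
  φ: 72° + 13/60 + 34.9/3600 = 72 + 0.216667 + 0.009694 = 72.2263611
  N ⇒ keep positive
  λ: 94° + 18/60 + 17.6/3600 = 94 + 0.300000 + 0.004889 = 94.3048889
  E ⇒ keep positive
Point 4:
  Lat: 6° + 25/60 + 7.61/3600 = 6 + 0.416667 + 0.002114 = 6.4187806
  S → negative
  λ: 132 + 31/60 + 52.8/3600 = 132.5313333
  W ⇒ negate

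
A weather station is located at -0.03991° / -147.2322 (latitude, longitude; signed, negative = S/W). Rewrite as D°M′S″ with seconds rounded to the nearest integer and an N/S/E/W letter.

0°02′24″ S, 147°13′56″ W

Latitude is negative → S; |value| = 0.039910
Lat: whole degrees 0; 2.39460′ → 2′ and 23.68″
Longitude is negative → W; |value| = 147.232200
λ: 0.232200 × 60 = 13.93200′ → 13′, remainder × 60 = 55.92″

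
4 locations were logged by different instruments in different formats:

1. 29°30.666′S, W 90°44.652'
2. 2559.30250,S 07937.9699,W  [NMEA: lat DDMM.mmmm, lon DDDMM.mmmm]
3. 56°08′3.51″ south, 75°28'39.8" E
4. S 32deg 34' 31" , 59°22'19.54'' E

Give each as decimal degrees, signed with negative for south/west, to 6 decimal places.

1. -29.511100, -90.744200
2. -25.988375, -79.632832
3. -56.134308, 75.477722
4. -32.575278, 59.372094

Point 1:
  Latitude: 29 + 30.666/60 = 29.5111000
  hemisphere S, so the sign is −
  Lon: 90 + 44.652/60 = 90.7442000
  W ⇒ negate
Point 2:
  φ: split at 2 digits → 25° and 59.3025′; 25 + 59.3025/60 = 25.9883750
  S ⇒ negate
  Longitude: split at 3 digits → 079° and 37.9699′; 79 + 37.9699/60 = 79.6328317
  W ⇒ negate
Point 3:
  Lat: 56 + 8/60 + 3.51/3600 = 56.1343083
  S ⇒ negate
  Lon: 75 + 28/60 + 39.8/3600 = 75.4777222
  E ⇒ keep positive
Point 4:
  Lat: 34′ + 31″ = 34.51667′; 32 + 34.51667/60 = 32.5752778
  hemisphere S, so the sign is −
  Lon: 59 + 22/60 + 19.54/3600 = 59.3720944
  E ⇒ keep positive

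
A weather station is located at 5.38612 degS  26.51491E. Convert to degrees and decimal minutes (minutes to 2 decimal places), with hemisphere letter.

5° 23.17′ S, 26° 30.89′ E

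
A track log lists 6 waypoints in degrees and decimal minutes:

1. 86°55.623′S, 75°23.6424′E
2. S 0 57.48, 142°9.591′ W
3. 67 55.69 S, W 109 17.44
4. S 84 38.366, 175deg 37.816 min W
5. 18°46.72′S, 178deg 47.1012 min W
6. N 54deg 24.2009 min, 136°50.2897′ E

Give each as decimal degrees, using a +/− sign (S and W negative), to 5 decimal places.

1. -86.92705, 75.39404
2. -0.95800, -142.15985
3. -67.92817, -109.29067
4. -84.63943, -175.63027
5. -18.77867, -178.78502
6. 54.40335, 136.83816

Point 1:
  Lat: 55.623′ = 0.927050°; total 86.927050
  hemisphere S, so the sign is −
  Longitude: 75 + 23.6424/60 = 75.394040
  E ⇒ keep positive
Point 2:
  Lat: 0 + 57.48/60 = 0.958000
  S ⇒ negate
  λ: 9.591′ = 0.159850°; total 142.159850
  W → negative
Point 3:
  Lat: 67 + 55.69/60 = 67.928167
  S ⇒ negate
  Longitude: 109 + 17.44/60 = 109.290667
  hemisphere W, so the sign is −
Point 4:
  φ: 38.366′ = 0.639433°; total 84.639433
  hemisphere S, so the sign is −
  Longitude: 37.816′ = 0.630267°; total 175.630267
  W ⇒ negate
Point 5:
  Lat: 18 + 46.72/60 = 18.778667
  S ⇒ negate
  λ: 178 + 47.1012/60 = 178.785020
  W → negative
Point 6:
  Lat: 24.2009′ = 0.403348°; total 54.403348
  N → positive
  Longitude: 136 + 50.2897/60 = 136.838162
  E → positive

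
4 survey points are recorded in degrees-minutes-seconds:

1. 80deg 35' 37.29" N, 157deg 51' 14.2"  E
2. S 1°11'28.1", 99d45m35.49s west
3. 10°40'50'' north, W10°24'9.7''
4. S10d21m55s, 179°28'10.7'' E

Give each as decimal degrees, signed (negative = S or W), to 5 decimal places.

1. 80.59369, 157.85394
2. -1.19114, -99.75986
3. 10.68056, -10.40269
4. -10.36528, 179.46964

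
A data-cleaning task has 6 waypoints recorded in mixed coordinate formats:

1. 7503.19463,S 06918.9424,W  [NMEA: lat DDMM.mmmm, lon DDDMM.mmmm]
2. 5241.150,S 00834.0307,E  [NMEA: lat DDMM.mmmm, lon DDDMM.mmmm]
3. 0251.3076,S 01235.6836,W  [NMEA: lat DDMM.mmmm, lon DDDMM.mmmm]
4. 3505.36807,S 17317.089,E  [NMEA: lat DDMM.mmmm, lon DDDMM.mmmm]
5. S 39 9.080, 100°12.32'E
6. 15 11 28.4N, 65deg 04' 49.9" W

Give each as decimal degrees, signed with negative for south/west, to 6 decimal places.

1. -75.053244, -69.315707
2. -52.685833, 8.567178
3. -2.855127, -12.594727
4. -35.089468, 173.284817
5. -39.151333, 100.205333
6. 15.191222, -65.080528

Point 1:
  Lat: degrees = first 2 digits = 75, minutes = 3.19463; 75 + 3.19463/60 = 75.0532438
  S → negative
  Lon: degrees = first 3 digits = 69, minutes = 18.9424; 69 + 18.9424/60 = 69.3157067
  W ⇒ negate
Point 2:
  Latitude: split at 2 digits → 52° and 41.15′; 52 + 41.15/60 = 52.6858333
  S ⇒ negate
  Lon: degrees = first 3 digits = 8, minutes = 34.0307; 8 + 34.0307/60 = 8.5671783
  E → positive
Point 3:
  Latitude: split at 2 digits → 02° and 51.3076′; 2 + 51.3076/60 = 2.8551267
  S ⇒ negate
  Lon: degrees = first 3 digits = 12, minutes = 35.6836; 12 + 35.6836/60 = 12.5947267
  W ⇒ negate
Point 4:
  φ: split at 2 digits → 35° and 5.36807′; 35 + 5.36807/60 = 35.0894678
  S → negative
  Longitude: degrees = first 3 digits = 173, minutes = 17.089; 173 + 17.089/60 = 173.2848167
  E ⇒ keep positive
Point 5:
  φ: 39 + 9.08/60 = 39.1513333
  hemisphere S, so the sign is −
  λ: 100 + 12.32/60 = 100.2053333
  E → positive
Point 6:
  φ: 15° + 11/60 + 28.4/3600 = 15 + 0.183333 + 0.007889 = 15.1912222
  N ⇒ keep positive
  Lon: 4′ + 49.9″ = 4.83167′; 65 + 4.83167/60 = 65.0805278
  hemisphere W, so the sign is −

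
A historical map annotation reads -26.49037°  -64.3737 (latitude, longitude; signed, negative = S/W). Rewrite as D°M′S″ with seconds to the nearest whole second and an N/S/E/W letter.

26°29′25″ S, 64°22′25″ W

Latitude is negative → S; |value| = 26.490370
Lat: 0.490370° → 29.42220′; 0.42220 × 60 = 25.33″
Longitude is negative → W; |value| = 64.373700
Lon: 0.373700 × 60 = 22.42200′ → 22′, remainder × 60 = 25.32″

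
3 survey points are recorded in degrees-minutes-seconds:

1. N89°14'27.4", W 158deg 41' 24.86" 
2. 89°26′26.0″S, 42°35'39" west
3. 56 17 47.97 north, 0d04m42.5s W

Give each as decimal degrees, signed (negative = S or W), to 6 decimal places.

1. 89.240944, -158.690239
2. -89.440556, -42.594167
3. 56.296658, -0.078472

Point 1:
  Latitude: 14′ + 27.4″ = 14.45667′; 89 + 14.45667/60 = 89.2409444
  N ⇒ keep positive
  λ: 158° + 41/60 + 24.86/3600 = 158 + 0.683333 + 0.006906 = 158.6902389
  W → negative
Point 2:
  Lat: 89 + 26/60 + 26/3600 = 89.4405556
  S → negative
  Longitude: 42° + 35/60 + 39/3600 = 42 + 0.583333 + 0.010833 = 42.5941667
  W → negative
Point 3:
  Lat: 56 + 17/60 + 47.97/3600 = 56.2966583
  N ⇒ keep positive
  Lon: 0 + 4/60 + 42.5/3600 = 0.0784722
  hemisphere W, so the sign is −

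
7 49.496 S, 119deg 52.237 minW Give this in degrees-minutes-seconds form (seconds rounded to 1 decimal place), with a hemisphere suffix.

7°49′29.8″ S, 119°52′14.2″ W

Lat: 49.49600′ → 49′ and 0.49600 × 60 = 29.760″
λ: fractional minutes 0.23700 × 60 = 14.220″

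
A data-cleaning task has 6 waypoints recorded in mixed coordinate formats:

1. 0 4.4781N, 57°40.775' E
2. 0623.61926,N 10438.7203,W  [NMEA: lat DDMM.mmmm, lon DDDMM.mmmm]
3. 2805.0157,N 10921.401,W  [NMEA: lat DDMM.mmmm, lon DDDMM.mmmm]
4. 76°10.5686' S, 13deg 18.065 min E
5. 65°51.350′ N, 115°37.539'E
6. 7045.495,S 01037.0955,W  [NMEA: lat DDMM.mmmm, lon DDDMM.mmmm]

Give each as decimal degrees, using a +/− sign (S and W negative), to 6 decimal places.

1. 0.074635, 57.679583
2. 6.393654, -104.645338
3. 28.083595, -109.356683
4. -76.176143, 13.301083
5. 65.855833, 115.625650
6. -70.758250, -10.618258

Point 1:
  Lat: 4.4781′ = 0.074635°; total 0.0746350
  N → positive
  Longitude: 57 + 40.775/60 = 57.6795833
  E ⇒ keep positive
Point 2:
  φ: split at 2 digits → 06° and 23.61926′; 6 + 23.61926/60 = 6.3936543
  N ⇒ keep positive
  Longitude: degrees = first 3 digits = 104, minutes = 38.7203; 104 + 38.7203/60 = 104.6453383
  hemisphere W, so the sign is −
Point 3:
  Lat: degrees = first 2 digits = 28, minutes = 5.0157; 28 + 5.0157/60 = 28.0835950
  N ⇒ keep positive
  λ: split at 3 digits → 109° and 21.401′; 109 + 21.401/60 = 109.3566833
  W → negative
Point 4:
  φ: 10.5686′ = 0.176143°; total 76.1761433
  hemisphere S, so the sign is −
  Lon: 18.065′ = 0.301083°; total 13.3010833
  E ⇒ keep positive
Point 5:
  φ: 51.35′ = 0.855833°; total 65.8558333
  N ⇒ keep positive
  Lon: 37.539′ = 0.625650°; total 115.6256500
  E ⇒ keep positive
Point 6:
  Lat: split at 2 digits → 70° and 45.495′; 70 + 45.495/60 = 70.7582500
  hemisphere S, so the sign is −
  Lon: split at 3 digits → 010° and 37.0955′; 10 + 37.0955/60 = 10.6182583
  W ⇒ negate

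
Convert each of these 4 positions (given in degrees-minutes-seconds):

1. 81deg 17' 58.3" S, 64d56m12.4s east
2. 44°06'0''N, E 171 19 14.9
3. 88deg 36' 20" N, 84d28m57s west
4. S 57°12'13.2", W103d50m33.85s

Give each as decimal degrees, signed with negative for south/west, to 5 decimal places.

1. -81.29953, 64.93678
2. 44.10000, 171.32081
3. 88.60556, -84.48250
4. -57.20367, -103.84274

Point 1:
  φ: 81° + 17/60 + 58.3/3600 = 81 + 0.283333 + 0.016194 = 81.299528
  S ⇒ negate
  Lon: 56′ + 12.4″ = 56.20667′; 64 + 56.20667/60 = 64.936778
  E ⇒ keep positive
Point 2:
  Latitude: 44 + 6/60 + 0/3600 = 44.100000
  N → positive
  λ: 171° + 19/60 + 14.9/3600 = 171 + 0.316667 + 0.004139 = 171.320806
  E → positive
Point 3:
  Lat: 36′ + 20″ = 36.33333′; 88 + 36.33333/60 = 88.605556
  N → positive
  Lon: 84° + 28/60 + 57/3600 = 84 + 0.466667 + 0.015833 = 84.482500
  W → negative
Point 4:
  Lat: 12′ + 13.2″ = 12.22000′; 57 + 12.22000/60 = 57.203667
  hemisphere S, so the sign is −
  λ: 50′ + 33.85″ = 50.56417′; 103 + 50.56417/60 = 103.842736
  W ⇒ negate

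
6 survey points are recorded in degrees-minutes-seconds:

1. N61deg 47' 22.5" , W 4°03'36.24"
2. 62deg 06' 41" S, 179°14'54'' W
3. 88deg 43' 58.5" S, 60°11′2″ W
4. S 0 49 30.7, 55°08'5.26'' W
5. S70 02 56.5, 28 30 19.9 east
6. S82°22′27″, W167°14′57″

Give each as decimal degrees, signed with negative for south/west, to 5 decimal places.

Point 1:
  Latitude: 61 + 47/60 + 22.5/3600 = 61.789583
  N ⇒ keep positive
  λ: 4 + 3/60 + 36.24/3600 = 4.060067
  W ⇒ negate
Point 2:
  Lat: 6′ + 41″ = 6.68333′; 62 + 6.68333/60 = 62.111389
  hemisphere S, so the sign is −
  Longitude: 179 + 14/60 + 54/3600 = 179.248333
  hemisphere W, so the sign is −
Point 3:
  φ: 88° + 43/60 + 58.5/3600 = 88 + 0.716667 + 0.016250 = 88.732917
  S ⇒ negate
  λ: 60 + 11/60 + 2/3600 = 60.183889
  hemisphere W, so the sign is −
Point 4:
  φ: 0° + 49/60 + 30.7/3600 = 0 + 0.816667 + 0.008528 = 0.825194
  S ⇒ negate
  Lon: 55 + 8/60 + 5.26/3600 = 55.134794
  W ⇒ negate
Point 5:
  φ: 70 + 2/60 + 56.5/3600 = 70.049028
  S ⇒ negate
  Lon: 30′ + 19.9″ = 30.33167′; 28 + 30.33167/60 = 28.505528
  E ⇒ keep positive
Point 6:
  φ: 82 + 22/60 + 27/3600 = 82.374167
  S ⇒ negate
  Longitude: 167° + 14/60 + 57/3600 = 167 + 0.233333 + 0.015833 = 167.249167
  hemisphere W, so the sign is −

1. 61.78958, -4.06007
2. -62.11139, -179.24833
3. -88.73292, -60.18389
4. -0.82519, -55.13479
5. -70.04903, 28.50553
6. -82.37417, -167.24917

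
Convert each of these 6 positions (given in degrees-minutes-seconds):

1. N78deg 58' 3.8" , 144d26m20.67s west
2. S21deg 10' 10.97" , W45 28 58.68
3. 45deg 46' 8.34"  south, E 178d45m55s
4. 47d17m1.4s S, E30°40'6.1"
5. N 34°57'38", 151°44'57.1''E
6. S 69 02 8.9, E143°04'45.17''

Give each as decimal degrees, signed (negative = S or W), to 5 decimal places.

1. 78.96772, -144.43908
2. -21.16971, -45.48297
3. -45.76898, 178.76528
4. -47.28372, 30.66836
5. 34.96056, 151.74919
6. -69.03581, 143.07921

Point 1:
  φ: 58′ + 3.8″ = 58.06333′; 78 + 58.06333/60 = 78.967722
  N ⇒ keep positive
  Longitude: 144° + 26/60 + 20.67/3600 = 144 + 0.433333 + 0.005742 = 144.439075
  W → negative
Point 2:
  Latitude: 21 + 10/60 + 10.97/3600 = 21.169714
  S → negative
  Longitude: 45 + 28/60 + 58.68/3600 = 45.482967
  W ⇒ negate
Point 3:
  Lat: 45 + 46/60 + 8.34/3600 = 45.768983
  S ⇒ negate
  Longitude: 178 + 45/60 + 55/3600 = 178.765278
  E ⇒ keep positive
Point 4:
  Latitude: 47° + 17/60 + 1.4/3600 = 47 + 0.283333 + 0.000389 = 47.283722
  hemisphere S, so the sign is −
  Lon: 40′ + 6.1″ = 40.10167′; 30 + 40.10167/60 = 30.668361
  E ⇒ keep positive
Point 5:
  Latitude: 34 + 57/60 + 38/3600 = 34.960556
  N → positive
  Longitude: 44′ + 57.1″ = 44.95167′; 151 + 44.95167/60 = 151.749194
  E → positive
Point 6:
  Lat: 2′ + 8.9″ = 2.14833′; 69 + 2.14833/60 = 69.035806
  S ⇒ negate
  λ: 143 + 4/60 + 45.17/3600 = 143.079214
  E → positive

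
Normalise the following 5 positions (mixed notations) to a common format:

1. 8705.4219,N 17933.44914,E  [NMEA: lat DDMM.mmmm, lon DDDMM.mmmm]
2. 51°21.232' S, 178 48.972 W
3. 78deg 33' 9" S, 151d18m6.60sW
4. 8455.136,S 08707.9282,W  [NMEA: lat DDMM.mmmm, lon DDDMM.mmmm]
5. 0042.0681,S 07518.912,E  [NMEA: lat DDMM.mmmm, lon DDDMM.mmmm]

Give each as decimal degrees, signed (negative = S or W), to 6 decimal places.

1. 87.090365, 179.557486
2. -51.353867, -178.816200
3. -78.552500, -151.301833
4. -84.918933, -87.132137
5. -0.701135, 75.315200

Point 1:
  Lat: degrees = first 2 digits = 87, minutes = 5.4219; 87 + 5.4219/60 = 87.0903650
  N ⇒ keep positive
  λ: split at 3 digits → 179° and 33.44914′; 179 + 33.44914/60 = 179.5574857
  E → positive
Point 2:
  Latitude: 51 + 21.232/60 = 51.3538667
  S ⇒ negate
  Lon: 48.972′ = 0.816200°; total 178.8162000
  hemisphere W, so the sign is −
Point 3:
  φ: 78 + 33/60 + 9/3600 = 78.5525000
  S → negative
  λ: 151° + 18/60 + 6.6/3600 = 151 + 0.300000 + 0.001833 = 151.3018333
  W → negative
Point 4:
  Latitude: split at 2 digits → 84° and 55.136′; 84 + 55.136/60 = 84.9189333
  S → negative
  Longitude: degrees = first 3 digits = 87, minutes = 7.9282; 87 + 7.9282/60 = 87.1321367
  hemisphere W, so the sign is −
Point 5:
  Latitude: split at 2 digits → 00° and 42.0681′; 0 + 42.0681/60 = 0.7011350
  S ⇒ negate
  Lon: degrees = first 3 digits = 75, minutes = 18.912; 75 + 18.912/60 = 75.3152000
  E → positive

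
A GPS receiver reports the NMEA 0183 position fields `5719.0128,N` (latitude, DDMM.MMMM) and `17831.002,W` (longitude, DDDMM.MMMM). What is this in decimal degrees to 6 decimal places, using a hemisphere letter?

57.316880° N, 178.516700° W

φ: degrees = first 2 digits = 57, minutes = 19.0128; 57 + 19.0128/60 = 57.3168800
Longitude: split at 3 digits → 178° and 31.002′; 178 + 31.002/60 = 178.5167000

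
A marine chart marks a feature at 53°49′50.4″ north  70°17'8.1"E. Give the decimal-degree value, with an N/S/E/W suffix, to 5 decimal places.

53.83067° N, 70.28558° E

φ: 53° + 49/60 + 50.4/3600 = 53 + 0.816667 + 0.014000 = 53.830667
Lon: 70° + 17/60 + 8.1/3600 = 70 + 0.283333 + 0.002250 = 70.285583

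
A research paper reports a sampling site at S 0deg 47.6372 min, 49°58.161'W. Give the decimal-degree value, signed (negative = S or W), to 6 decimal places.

-0.793953, -49.969350

φ: 0 + 47.6372/60 = 0.7939533
hemisphere S, so the sign is −
λ: 58.161′ = 0.969350°; total 49.9693500
hemisphere W, so the sign is −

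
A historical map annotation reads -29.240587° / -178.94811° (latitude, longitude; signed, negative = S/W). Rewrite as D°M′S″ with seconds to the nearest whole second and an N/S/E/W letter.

29°14′26″ S, 178°56′53″ W

Latitude is negative → S; |value| = 29.240587
Latitude: 0.240587° → 14.43522′; 0.43522 × 60 = 26.11″
Longitude is negative → W; |value| = 178.948110
λ: 0.948110° → 56.88660′; 0.88660 × 60 = 53.20″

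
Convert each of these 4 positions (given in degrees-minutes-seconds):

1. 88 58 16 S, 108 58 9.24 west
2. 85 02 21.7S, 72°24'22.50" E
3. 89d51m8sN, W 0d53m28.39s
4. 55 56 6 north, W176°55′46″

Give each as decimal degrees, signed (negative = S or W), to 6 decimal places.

1. -88.971111, -108.969233
2. -85.039361, 72.406250
3. 89.852222, -0.891219
4. 55.935000, -176.929444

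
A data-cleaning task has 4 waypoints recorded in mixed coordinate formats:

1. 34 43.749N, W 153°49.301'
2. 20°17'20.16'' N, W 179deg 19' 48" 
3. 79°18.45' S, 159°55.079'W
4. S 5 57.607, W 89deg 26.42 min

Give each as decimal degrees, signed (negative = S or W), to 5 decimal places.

1. 34.72915, -153.82168
2. 20.28893, -179.33000
3. -79.30750, -159.91798
4. -5.96012, -89.44033

Point 1:
  Lat: 34 + 43.749/60 = 34.729150
  N → positive
  λ: 49.301′ = 0.821683°; total 153.821683
  W ⇒ negate
Point 2:
  Lat: 20 + 17/60 + 20.16/3600 = 20.288933
  N → positive
  Longitude: 19′ + 48″ = 19.80000′; 179 + 19.80000/60 = 179.330000
  hemisphere W, so the sign is −
Point 3:
  Lat: 79 + 18.45/60 = 79.307500
  hemisphere S, so the sign is −
  λ: 159 + 55.079/60 = 159.917983
  hemisphere W, so the sign is −
Point 4:
  Latitude: 57.607′ = 0.960117°; total 5.960117
  S ⇒ negate
  Longitude: 26.42′ = 0.440333°; total 89.440333
  hemisphere W, so the sign is −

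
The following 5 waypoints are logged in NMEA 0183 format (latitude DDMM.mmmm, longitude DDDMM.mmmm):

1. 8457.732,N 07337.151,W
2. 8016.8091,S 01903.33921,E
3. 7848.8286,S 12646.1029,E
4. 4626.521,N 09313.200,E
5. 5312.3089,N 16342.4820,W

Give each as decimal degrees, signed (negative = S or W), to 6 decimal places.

1. 84.962200, -73.619183
2. -80.280152, 19.055654
3. -78.813810, 126.768382
4. 46.442017, 93.220000
5. 53.205148, -163.708033

Point 1:
  Lat: degrees = first 2 digits = 84, minutes = 57.732; 84 + 57.732/60 = 84.9622000
  N ⇒ keep positive
  Lon: degrees = first 3 digits = 73, minutes = 37.151; 73 + 37.151/60 = 73.6191833
  W → negative
Point 2:
  Lat: degrees = first 2 digits = 80, minutes = 16.8091; 80 + 16.8091/60 = 80.2801517
  S → negative
  Lon: split at 3 digits → 019° and 3.33921′; 19 + 3.33921/60 = 19.0556535
  E → positive
Point 3:
  Latitude: degrees = first 2 digits = 78, minutes = 48.8286; 78 + 48.8286/60 = 78.8138100
  S → negative
  Longitude: split at 3 digits → 126° and 46.1029′; 126 + 46.1029/60 = 126.7683817
  E → positive
Point 4:
  φ: split at 2 digits → 46° and 26.521′; 46 + 26.521/60 = 46.4420167
  N ⇒ keep positive
  Lon: degrees = first 3 digits = 93, minutes = 13.2; 93 + 13.2/60 = 93.2200000
  E → positive
Point 5:
  φ: split at 2 digits → 53° and 12.3089′; 53 + 12.3089/60 = 53.2051483
  N → positive
  Lon: degrees = first 3 digits = 163, minutes = 42.482; 163 + 42.482/60 = 163.7080333
  W ⇒ negate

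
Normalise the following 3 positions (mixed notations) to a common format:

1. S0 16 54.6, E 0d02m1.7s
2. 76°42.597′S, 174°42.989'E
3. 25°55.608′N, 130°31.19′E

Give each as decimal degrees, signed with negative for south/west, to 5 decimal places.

1. -0.28183, 0.03381
2. -76.70995, 174.71648
3. 25.92680, 130.51983

Point 1:
  φ: 0 + 16/60 + 54.6/3600 = 0.281833
  S → negative
  λ: 2′ + 1.7″ = 2.02833′; 0 + 2.02833/60 = 0.033806
  E ⇒ keep positive
Point 2:
  Latitude: 42.597′ = 0.709950°; total 76.709950
  S → negative
  Lon: 42.989′ = 0.716483°; total 174.716483
  E ⇒ keep positive
Point 3:
  φ: 55.608′ = 0.926800°; total 25.926800
  N → positive
  Lon: 130 + 31.19/60 = 130.519833
  E ⇒ keep positive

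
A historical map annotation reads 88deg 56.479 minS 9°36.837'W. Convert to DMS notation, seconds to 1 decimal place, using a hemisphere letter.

Latitude: 56.47900′ → 56′ and 0.47900 × 60 = 28.740″
Lon: fractional minutes 0.83700 × 60 = 50.220″

88°56′28.7″ S, 9°36′50.2″ W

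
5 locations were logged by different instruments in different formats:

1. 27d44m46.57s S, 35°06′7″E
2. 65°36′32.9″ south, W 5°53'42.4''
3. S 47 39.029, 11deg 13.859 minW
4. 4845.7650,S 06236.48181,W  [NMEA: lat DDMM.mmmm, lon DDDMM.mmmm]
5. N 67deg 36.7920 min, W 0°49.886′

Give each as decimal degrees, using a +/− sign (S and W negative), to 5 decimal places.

Point 1:
  Lat: 27° + 44/60 + 46.57/3600 = 27 + 0.733333 + 0.012936 = 27.746269
  S → negative
  λ: 6′ + 7″ = 6.11667′; 35 + 6.11667/60 = 35.101944
  E ⇒ keep positive
Point 2:
  φ: 36′ + 32.9″ = 36.54833′; 65 + 36.54833/60 = 65.609139
  S → negative
  Longitude: 5 + 53/60 + 42.4/3600 = 5.895111
  W ⇒ negate
Point 3:
  φ: 47 + 39.029/60 = 47.650483
  S ⇒ negate
  λ: 13.859′ = 0.230983°; total 11.230983
  W ⇒ negate
Point 4:
  φ: degrees = first 2 digits = 48, minutes = 45.765; 48 + 45.765/60 = 48.762750
  S → negative
  Longitude: degrees = first 3 digits = 62, minutes = 36.48181; 62 + 36.48181/60 = 62.608030
  W → negative
Point 5:
  Latitude: 67 + 36.792/60 = 67.613200
  N → positive
  Lon: 0 + 49.886/60 = 0.831433
  hemisphere W, so the sign is −

1. -27.74627, 35.10194
2. -65.60914, -5.89511
3. -47.65048, -11.23098
4. -48.76275, -62.60803
5. 67.61320, -0.83143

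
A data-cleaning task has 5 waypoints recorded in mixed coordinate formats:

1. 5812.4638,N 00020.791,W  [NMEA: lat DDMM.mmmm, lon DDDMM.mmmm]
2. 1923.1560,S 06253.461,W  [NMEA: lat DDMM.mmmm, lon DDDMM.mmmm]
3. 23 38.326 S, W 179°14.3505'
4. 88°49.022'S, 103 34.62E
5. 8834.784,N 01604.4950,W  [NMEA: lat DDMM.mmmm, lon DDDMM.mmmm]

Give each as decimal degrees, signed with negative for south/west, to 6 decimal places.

Point 1:
  Lat: split at 2 digits → 58° and 12.4638′; 58 + 12.4638/60 = 58.2077300
  N ⇒ keep positive
  Lon: split at 3 digits → 000° and 20.791′; 0 + 20.791/60 = 0.3465167
  hemisphere W, so the sign is −
Point 2:
  φ: degrees = first 2 digits = 19, minutes = 23.156; 19 + 23.156/60 = 19.3859333
  S → negative
  λ: split at 3 digits → 062° and 53.461′; 62 + 53.461/60 = 62.8910167
  W ⇒ negate
Point 3:
  Latitude: 23 + 38.326/60 = 23.6387667
  S ⇒ negate
  λ: 179 + 14.3505/60 = 179.2391750
  W → negative
Point 4:
  Latitude: 49.022′ = 0.817033°; total 88.8170333
  hemisphere S, so the sign is −
  Longitude: 103 + 34.62/60 = 103.5770000
  E → positive
Point 5:
  Latitude: degrees = first 2 digits = 88, minutes = 34.784; 88 + 34.784/60 = 88.5797333
  N ⇒ keep positive
  Lon: degrees = first 3 digits = 16, minutes = 4.495; 16 + 4.495/60 = 16.0749167
  W → negative

1. 58.207730, -0.346517
2. -19.385933, -62.891017
3. -23.638767, -179.239175
4. -88.817033, 103.577000
5. 88.579733, -16.074917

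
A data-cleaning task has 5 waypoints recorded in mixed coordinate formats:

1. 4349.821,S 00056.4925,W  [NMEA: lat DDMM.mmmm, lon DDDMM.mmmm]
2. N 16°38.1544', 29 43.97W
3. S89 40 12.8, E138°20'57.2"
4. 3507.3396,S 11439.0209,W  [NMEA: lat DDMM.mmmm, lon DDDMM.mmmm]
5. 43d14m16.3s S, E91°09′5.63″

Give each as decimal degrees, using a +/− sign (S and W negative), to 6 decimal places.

1. -43.830350, -0.941542
2. 16.635907, -29.732833
3. -89.670222, 138.349222
4. -35.122327, -114.650348
5. -43.237861, 91.151564

Point 1:
  Lat: split at 2 digits → 43° and 49.821′; 43 + 49.821/60 = 43.8303500
  S ⇒ negate
  Longitude: split at 3 digits → 000° and 56.4925′; 0 + 56.4925/60 = 0.9415417
  W ⇒ negate
Point 2:
  Lat: 16 + 38.1544/60 = 16.6359067
  N → positive
  Longitude: 29 + 43.97/60 = 29.7328333
  hemisphere W, so the sign is −
Point 3:
  φ: 40′ + 12.8″ = 40.21333′; 89 + 40.21333/60 = 89.6702222
  S ⇒ negate
  λ: 138 + 20/60 + 57.2/3600 = 138.3492222
  E → positive
Point 4:
  φ: degrees = first 2 digits = 35, minutes = 7.3396; 35 + 7.3396/60 = 35.1223267
  hemisphere S, so the sign is −
  Lon: degrees = first 3 digits = 114, minutes = 39.0209; 114 + 39.0209/60 = 114.6503483
  W → negative
Point 5:
  φ: 43 + 14/60 + 16.3/3600 = 43.2378611
  S → negative
  Lon: 9′ + 5.63″ = 9.09383′; 91 + 9.09383/60 = 91.1515639
  E → positive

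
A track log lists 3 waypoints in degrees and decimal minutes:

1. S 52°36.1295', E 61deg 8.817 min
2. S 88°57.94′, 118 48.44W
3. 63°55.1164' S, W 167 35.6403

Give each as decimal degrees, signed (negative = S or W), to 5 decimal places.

Point 1:
  φ: 36.1295′ = 0.602158°; total 52.602158
  S ⇒ negate
  Lon: 8.817′ = 0.146950°; total 61.146950
  E → positive
Point 2:
  Latitude: 88 + 57.94/60 = 88.965667
  hemisphere S, so the sign is −
  λ: 48.44′ = 0.807333°; total 118.807333
  hemisphere W, so the sign is −
Point 3:
  Latitude: 63 + 55.1164/60 = 63.918607
  S → negative
  Lon: 35.6403′ = 0.594005°; total 167.594005
  W ⇒ negate

1. -52.60216, 61.14695
2. -88.96567, -118.80733
3. -63.91861, -167.59401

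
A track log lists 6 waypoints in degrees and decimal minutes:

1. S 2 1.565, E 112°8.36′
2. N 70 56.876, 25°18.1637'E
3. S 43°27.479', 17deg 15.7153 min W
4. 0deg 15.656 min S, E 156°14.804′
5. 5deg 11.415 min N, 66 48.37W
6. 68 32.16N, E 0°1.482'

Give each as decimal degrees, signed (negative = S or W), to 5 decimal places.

1. -2.02608, 112.13933
2. 70.94793, 25.30273
3. -43.45798, -17.26192
4. -0.26093, 156.24673
5. 5.19025, -66.80617
6. 68.53600, 0.02470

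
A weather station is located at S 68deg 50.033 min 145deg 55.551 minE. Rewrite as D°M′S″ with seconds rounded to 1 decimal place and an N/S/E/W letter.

Latitude: fractional minutes 0.03300 × 60 = 1.980″
Lon: 55.55100′ → 55′ and 0.55100 × 60 = 33.060″

68°50′2.0″ S, 145°55′33.1″ E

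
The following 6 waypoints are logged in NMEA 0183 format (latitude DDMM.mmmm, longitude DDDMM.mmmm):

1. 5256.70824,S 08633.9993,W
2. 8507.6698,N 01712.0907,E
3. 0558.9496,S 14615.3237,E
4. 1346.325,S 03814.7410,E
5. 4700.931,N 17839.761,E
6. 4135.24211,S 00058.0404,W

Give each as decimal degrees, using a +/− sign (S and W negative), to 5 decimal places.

Point 1:
  φ: degrees = first 2 digits = 52, minutes = 56.70824; 52 + 56.70824/60 = 52.945137
  S ⇒ negate
  Longitude: degrees = first 3 digits = 86, minutes = 33.9993; 86 + 33.9993/60 = 86.566655
  hemisphere W, so the sign is −
Point 2:
  Lat: degrees = first 2 digits = 85, minutes = 7.6698; 85 + 7.6698/60 = 85.127830
  N ⇒ keep positive
  Lon: degrees = first 3 digits = 17, minutes = 12.0907; 17 + 12.0907/60 = 17.201512
  E ⇒ keep positive
Point 3:
  φ: degrees = first 2 digits = 5, minutes = 58.9496; 5 + 58.9496/60 = 5.982493
  S ⇒ negate
  λ: split at 3 digits → 146° and 15.3237′; 146 + 15.3237/60 = 146.255395
  E → positive
Point 4:
  Lat: split at 2 digits → 13° and 46.325′; 13 + 46.325/60 = 13.772083
  S ⇒ negate
  Lon: split at 3 digits → 038° and 14.741′; 38 + 14.741/60 = 38.245683
  E → positive
Point 5:
  Latitude: split at 2 digits → 47° and 0.931′; 47 + 0.931/60 = 47.015517
  N → positive
  λ: degrees = first 3 digits = 178, minutes = 39.761; 178 + 39.761/60 = 178.662683
  E ⇒ keep positive
Point 6:
  Lat: split at 2 digits → 41° and 35.24211′; 41 + 35.24211/60 = 41.587369
  S → negative
  λ: split at 3 digits → 000° and 58.0404′; 0 + 58.0404/60 = 0.967340
  hemisphere W, so the sign is −

1. -52.94514, -86.56666
2. 85.12783, 17.20151
3. -5.98249, 146.25540
4. -13.77208, 38.24568
5. 47.01552, 178.66268
6. -41.58737, -0.96734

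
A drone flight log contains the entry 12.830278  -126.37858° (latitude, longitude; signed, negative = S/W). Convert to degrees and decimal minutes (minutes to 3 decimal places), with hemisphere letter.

Latitude: 12° + 0.830278 × 60 = 12° 49.81668′
Longitude is negative → W; |value| = 126.378580
λ: 126° + 0.378580 × 60 = 126° 22.71480′

12° 49.817′ N, 126° 22.715′ W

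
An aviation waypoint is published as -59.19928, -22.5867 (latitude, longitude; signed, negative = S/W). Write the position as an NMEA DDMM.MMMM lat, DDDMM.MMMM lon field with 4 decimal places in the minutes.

Latitude is negative → S; |value| = 59.199280
Latitude: minutes = (59.199280 − 59) × 60 = 11.956800
Longitude is negative → W; |value| = 22.586700
λ: minutes = (22.586700 − 22) × 60 = 35.202000

5911.9568,S / 02235.2020,W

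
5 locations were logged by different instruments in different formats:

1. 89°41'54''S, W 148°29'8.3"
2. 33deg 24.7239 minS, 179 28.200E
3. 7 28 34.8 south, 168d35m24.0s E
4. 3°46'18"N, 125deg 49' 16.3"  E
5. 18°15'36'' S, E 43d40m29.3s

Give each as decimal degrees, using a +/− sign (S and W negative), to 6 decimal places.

Point 1:
  Lat: 89 + 41/60 + 54/3600 = 89.6983333
  S → negative
  Lon: 148° + 29/60 + 8.3/3600 = 148 + 0.483333 + 0.002306 = 148.4856389
  W ⇒ negate
Point 2:
  Lat: 24.7239′ = 0.412065°; total 33.4120650
  S ⇒ negate
  λ: 28.2′ = 0.470000°; total 179.4700000
  E → positive
Point 3:
  Latitude: 7° + 28/60 + 34.8/3600 = 7 + 0.466667 + 0.009667 = 7.4763333
  S ⇒ negate
  Longitude: 168 + 35/60 + 24/3600 = 168.5900000
  E ⇒ keep positive
Point 4:
  Lat: 3° + 46/60 + 18/3600 = 3 + 0.766667 + 0.005000 = 3.7716667
  N ⇒ keep positive
  Lon: 49′ + 16.3″ = 49.27167′; 125 + 49.27167/60 = 125.8211944
  E ⇒ keep positive
Point 5:
  φ: 18° + 15/60 + 36/3600 = 18 + 0.250000 + 0.010000 = 18.2600000
  S → negative
  Longitude: 43 + 40/60 + 29.3/3600 = 43.6748056
  E ⇒ keep positive

1. -89.698333, -148.485639
2. -33.412065, 179.470000
3. -7.476333, 168.590000
4. 3.771667, 125.821194
5. -18.260000, 43.674806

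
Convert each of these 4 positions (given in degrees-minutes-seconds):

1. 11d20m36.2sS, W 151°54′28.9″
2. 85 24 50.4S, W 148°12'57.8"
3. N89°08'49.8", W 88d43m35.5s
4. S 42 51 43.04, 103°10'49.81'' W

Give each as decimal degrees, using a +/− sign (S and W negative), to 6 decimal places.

1. -11.343389, -151.908028
2. -85.414000, -148.216056
3. 89.147167, -88.726528
4. -42.861956, -103.180503

Point 1:
  φ: 11° + 20/60 + 36.2/3600 = 11 + 0.333333 + 0.010056 = 11.3433889
  hemisphere S, so the sign is −
  Longitude: 151° + 54/60 + 28.9/3600 = 151 + 0.900000 + 0.008028 = 151.9080278
  hemisphere W, so the sign is −
Point 2:
  φ: 24′ + 50.4″ = 24.84000′; 85 + 24.84000/60 = 85.4140000
  S → negative
  Longitude: 148 + 12/60 + 57.8/3600 = 148.2160556
  W → negative
Point 3:
  Latitude: 89 + 8/60 + 49.8/3600 = 89.1471667
  N → positive
  Lon: 88 + 43/60 + 35.5/3600 = 88.7265278
  W ⇒ negate
Point 4:
  φ: 51′ + 43.04″ = 51.71733′; 42 + 51.71733/60 = 42.8619556
  S ⇒ negate
  λ: 10′ + 49.81″ = 10.83017′; 103 + 10.83017/60 = 103.1805028
  W → negative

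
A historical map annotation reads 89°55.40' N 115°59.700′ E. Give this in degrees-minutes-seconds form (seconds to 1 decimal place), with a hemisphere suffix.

Latitude: 55.40000′ → 55′ and 0.40000 × 60 = 24.000″
Longitude: fractional minutes 0.70000 × 60 = 42.000″

89°55′24.0″ N, 115°59′42.0″ E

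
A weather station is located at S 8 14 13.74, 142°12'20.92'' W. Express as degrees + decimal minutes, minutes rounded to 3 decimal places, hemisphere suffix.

Lat: seconds/60 = 0.22900; minutes = 14 + 0.22900 = 14.22900
Lon: seconds/60 = 0.34867; minutes = 12 + 0.34867 = 12.34867

8° 14.229′ S, 142° 12.349′ W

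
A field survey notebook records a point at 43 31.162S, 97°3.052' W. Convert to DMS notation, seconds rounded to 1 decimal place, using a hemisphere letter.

Latitude: fractional minutes 0.16200 × 60 = 9.720″
Lon: fractional minutes 0.05200 × 60 = 3.120″

43°31′9.7″ S, 97°03′3.1″ W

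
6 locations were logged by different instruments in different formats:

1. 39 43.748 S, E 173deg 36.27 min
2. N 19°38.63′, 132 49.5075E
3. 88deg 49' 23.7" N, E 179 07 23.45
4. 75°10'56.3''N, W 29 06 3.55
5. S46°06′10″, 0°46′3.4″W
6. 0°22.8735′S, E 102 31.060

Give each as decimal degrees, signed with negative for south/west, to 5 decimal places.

Point 1:
  Lat: 39 + 43.748/60 = 39.729133
  S ⇒ negate
  λ: 173 + 36.27/60 = 173.604500
  E ⇒ keep positive
Point 2:
  Latitude: 38.63′ = 0.643833°; total 19.643833
  N → positive
  Lon: 49.5075′ = 0.825125°; total 132.825125
  E ⇒ keep positive
Point 3:
  φ: 49′ + 23.7″ = 49.39500′; 88 + 49.39500/60 = 88.823250
  N → positive
  Longitude: 179 + 7/60 + 23.45/3600 = 179.123181
  E ⇒ keep positive
Point 4:
  Latitude: 75° + 10/60 + 56.3/3600 = 75 + 0.166667 + 0.015639 = 75.182306
  N → positive
  Lon: 29° + 6/60 + 3.55/3600 = 29 + 0.100000 + 0.000986 = 29.100986
  W ⇒ negate
Point 5:
  Latitude: 46 + 6/60 + 10/3600 = 46.102778
  hemisphere S, so the sign is −
  Lon: 0 + 46/60 + 3.4/3600 = 0.767611
  W ⇒ negate
Point 6:
  φ: 0 + 22.8735/60 = 0.381225
  S ⇒ negate
  Lon: 102 + 31.06/60 = 102.517667
  E → positive

1. -39.72913, 173.60450
2. 19.64383, 132.82513
3. 88.82325, 179.12318
4. 75.18231, -29.10099
5. -46.10278, -0.76761
6. -0.38123, 102.51767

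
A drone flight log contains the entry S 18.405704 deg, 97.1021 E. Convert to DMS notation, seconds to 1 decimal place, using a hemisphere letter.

18°24′20.5″ S, 97°06′7.6″ E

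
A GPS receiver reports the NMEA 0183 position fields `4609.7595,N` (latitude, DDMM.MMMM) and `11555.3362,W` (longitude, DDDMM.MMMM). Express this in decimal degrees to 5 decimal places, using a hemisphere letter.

46.16266° N, 115.92227° W

Lat: split at 2 digits → 46° and 9.7595′; 46 + 9.7595/60 = 46.162658
Longitude: split at 3 digits → 115° and 55.3362′; 115 + 55.3362/60 = 115.922270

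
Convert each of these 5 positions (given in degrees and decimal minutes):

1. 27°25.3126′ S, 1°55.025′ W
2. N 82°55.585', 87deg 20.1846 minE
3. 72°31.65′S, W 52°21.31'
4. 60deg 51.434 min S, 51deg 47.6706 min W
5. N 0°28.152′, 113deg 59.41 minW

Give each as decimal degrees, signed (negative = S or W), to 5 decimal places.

1. -27.42188, -1.91708
2. 82.92642, 87.33641
3. -72.52750, -52.35517
4. -60.85723, -51.79451
5. 0.46920, -113.99017

Point 1:
  Latitude: 25.3126′ = 0.421877°; total 27.421877
  S ⇒ negate
  Longitude: 55.025′ = 0.917083°; total 1.917083
  W → negative
Point 2:
  φ: 82 + 55.585/60 = 82.926417
  N → positive
  Longitude: 87 + 20.1846/60 = 87.336410
  E ⇒ keep positive
Point 3:
  φ: 31.65′ = 0.527500°; total 72.527500
  S → negative
  Longitude: 52 + 21.31/60 = 52.355167
  hemisphere W, so the sign is −
Point 4:
  φ: 51.434′ = 0.857233°; total 60.857233
  S ⇒ negate
  λ: 47.6706′ = 0.794510°; total 51.794510
  hemisphere W, so the sign is −
Point 5:
  φ: 0 + 28.152/60 = 0.469200
  N → positive
  Lon: 113 + 59.41/60 = 113.990167
  W → negative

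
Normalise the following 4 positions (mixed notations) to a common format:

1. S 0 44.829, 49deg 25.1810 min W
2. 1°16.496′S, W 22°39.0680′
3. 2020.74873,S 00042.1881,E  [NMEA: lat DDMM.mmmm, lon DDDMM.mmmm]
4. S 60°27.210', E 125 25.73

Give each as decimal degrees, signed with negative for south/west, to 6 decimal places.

Point 1:
  φ: 44.829′ = 0.747150°; total 0.7471500
  S ⇒ negate
  Lon: 49 + 25.181/60 = 49.4196833
  hemisphere W, so the sign is −
Point 2:
  Latitude: 16.496′ = 0.274933°; total 1.2749333
  S ⇒ negate
  λ: 22 + 39.068/60 = 22.6511333
  W → negative
Point 3:
  Latitude: split at 2 digits → 20° and 20.74873′; 20 + 20.74873/60 = 20.3458122
  S ⇒ negate
  λ: split at 3 digits → 000° and 42.1881′; 0 + 42.1881/60 = 0.7031350
  E ⇒ keep positive
Point 4:
  φ: 60 + 27.21/60 = 60.4535000
  S ⇒ negate
  λ: 125 + 25.73/60 = 125.4288333
  E → positive

1. -0.747150, -49.419683
2. -1.274933, -22.651133
3. -20.345812, 0.703135
4. -60.453500, 125.428833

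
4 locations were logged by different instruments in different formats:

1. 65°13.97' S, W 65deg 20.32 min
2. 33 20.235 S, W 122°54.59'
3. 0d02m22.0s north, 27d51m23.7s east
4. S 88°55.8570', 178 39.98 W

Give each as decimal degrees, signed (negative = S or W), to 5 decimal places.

1. -65.23283, -65.33867
2. -33.33725, -122.90983
3. 0.03944, 27.85658
4. -88.93095, -178.66633

Point 1:
  φ: 65 + 13.97/60 = 65.232833
  S ⇒ negate
  λ: 65 + 20.32/60 = 65.338667
  W ⇒ negate
Point 2:
  Latitude: 33 + 20.235/60 = 33.337250
  S → negative
  Lon: 54.59′ = 0.909833°; total 122.909833
  hemisphere W, so the sign is −
Point 3:
  Lat: 0 + 2/60 + 22/3600 = 0.039444
  N → positive
  λ: 27 + 51/60 + 23.7/3600 = 27.856583
  E → positive
Point 4:
  φ: 88 + 55.857/60 = 88.930950
  S → negative
  λ: 39.98′ = 0.666333°; total 178.666333
  W ⇒ negate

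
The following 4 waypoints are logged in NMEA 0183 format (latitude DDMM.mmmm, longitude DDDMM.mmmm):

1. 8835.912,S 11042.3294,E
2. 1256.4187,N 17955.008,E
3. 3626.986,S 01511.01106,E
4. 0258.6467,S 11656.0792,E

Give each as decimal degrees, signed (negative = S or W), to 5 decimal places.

Point 1:
  φ: split at 2 digits → 88° and 35.912′; 88 + 35.912/60 = 88.598533
  S → negative
  Lon: split at 3 digits → 110° and 42.3294′; 110 + 42.3294/60 = 110.705490
  E → positive
Point 2:
  Lat: split at 2 digits → 12° and 56.4187′; 12 + 56.4187/60 = 12.940312
  N ⇒ keep positive
  Lon: split at 3 digits → 179° and 55.008′; 179 + 55.008/60 = 179.916800
  E ⇒ keep positive
Point 3:
  Latitude: degrees = first 2 digits = 36, minutes = 26.986; 36 + 26.986/60 = 36.449767
  S ⇒ negate
  Lon: split at 3 digits → 015° and 11.01106′; 15 + 11.01106/60 = 15.183518
  E ⇒ keep positive
Point 4:
  Lat: degrees = first 2 digits = 2, minutes = 58.6467; 2 + 58.6467/60 = 2.977445
  hemisphere S, so the sign is −
  λ: degrees = first 3 digits = 116, minutes = 56.0792; 116 + 56.0792/60 = 116.934653
  E → positive

1. -88.59853, 110.70549
2. 12.94031, 179.91680
3. -36.44977, 15.18352
4. -2.97745, 116.93465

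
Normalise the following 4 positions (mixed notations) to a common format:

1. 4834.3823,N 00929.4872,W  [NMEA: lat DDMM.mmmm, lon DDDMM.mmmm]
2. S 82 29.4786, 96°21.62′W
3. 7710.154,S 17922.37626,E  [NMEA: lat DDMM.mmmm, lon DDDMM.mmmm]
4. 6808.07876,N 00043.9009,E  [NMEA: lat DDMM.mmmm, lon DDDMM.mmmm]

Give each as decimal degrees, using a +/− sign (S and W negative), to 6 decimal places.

1. 48.573038, -9.491453
2. -82.491310, -96.360333
3. -77.169233, 179.372938
4. 68.134646, 0.731682

Point 1:
  φ: degrees = first 2 digits = 48, minutes = 34.3823; 48 + 34.3823/60 = 48.5730383
  N ⇒ keep positive
  λ: degrees = first 3 digits = 9, minutes = 29.4872; 9 + 29.4872/60 = 9.4914533
  W → negative
Point 2:
  φ: 29.4786′ = 0.491310°; total 82.4913100
  S → negative
  Longitude: 96 + 21.62/60 = 96.3603333
  W → negative
Point 3:
  φ: split at 2 digits → 77° and 10.154′; 77 + 10.154/60 = 77.1692333
  S ⇒ negate
  Longitude: split at 3 digits → 179° and 22.37626′; 179 + 22.37626/60 = 179.3729377
  E ⇒ keep positive
Point 4:
  φ: split at 2 digits → 68° and 8.07876′; 68 + 8.07876/60 = 68.1346460
  N → positive
  Lon: degrees = first 3 digits = 0, minutes = 43.9009; 0 + 43.9009/60 = 0.7316817
  E → positive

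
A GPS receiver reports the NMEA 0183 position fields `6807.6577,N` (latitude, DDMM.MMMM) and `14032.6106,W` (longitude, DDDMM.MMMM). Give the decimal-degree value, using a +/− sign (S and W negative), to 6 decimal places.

Latitude: split at 2 digits → 68° and 7.6577′; 68 + 7.6577/60 = 68.1276283
N → positive
Lon: split at 3 digits → 140° and 32.6106′; 140 + 32.6106/60 = 140.5435100
W → negative

68.127628, -140.543510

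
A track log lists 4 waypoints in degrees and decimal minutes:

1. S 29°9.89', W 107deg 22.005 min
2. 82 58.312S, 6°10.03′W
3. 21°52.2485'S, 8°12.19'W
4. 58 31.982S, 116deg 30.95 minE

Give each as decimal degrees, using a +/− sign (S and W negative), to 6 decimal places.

1. -29.164833, -107.366750
2. -82.971867, -6.167167
3. -21.870808, -8.203167
4. -58.533033, 116.515833

Point 1:
  Latitude: 29 + 9.89/60 = 29.1648333
  hemisphere S, so the sign is −
  Longitude: 22.005′ = 0.366750°; total 107.3667500
  W → negative
Point 2:
  Lat: 82 + 58.312/60 = 82.9718667
  S → negative
  λ: 6 + 10.03/60 = 6.1671667
  hemisphere W, so the sign is −
Point 3:
  φ: 52.2485′ = 0.870808°; total 21.8708083
  S → negative
  Longitude: 12.19′ = 0.203167°; total 8.2031667
  W ⇒ negate
Point 4:
  φ: 31.982′ = 0.533033°; total 58.5330333
  hemisphere S, so the sign is −
  Lon: 116 + 30.95/60 = 116.5158333
  E → positive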